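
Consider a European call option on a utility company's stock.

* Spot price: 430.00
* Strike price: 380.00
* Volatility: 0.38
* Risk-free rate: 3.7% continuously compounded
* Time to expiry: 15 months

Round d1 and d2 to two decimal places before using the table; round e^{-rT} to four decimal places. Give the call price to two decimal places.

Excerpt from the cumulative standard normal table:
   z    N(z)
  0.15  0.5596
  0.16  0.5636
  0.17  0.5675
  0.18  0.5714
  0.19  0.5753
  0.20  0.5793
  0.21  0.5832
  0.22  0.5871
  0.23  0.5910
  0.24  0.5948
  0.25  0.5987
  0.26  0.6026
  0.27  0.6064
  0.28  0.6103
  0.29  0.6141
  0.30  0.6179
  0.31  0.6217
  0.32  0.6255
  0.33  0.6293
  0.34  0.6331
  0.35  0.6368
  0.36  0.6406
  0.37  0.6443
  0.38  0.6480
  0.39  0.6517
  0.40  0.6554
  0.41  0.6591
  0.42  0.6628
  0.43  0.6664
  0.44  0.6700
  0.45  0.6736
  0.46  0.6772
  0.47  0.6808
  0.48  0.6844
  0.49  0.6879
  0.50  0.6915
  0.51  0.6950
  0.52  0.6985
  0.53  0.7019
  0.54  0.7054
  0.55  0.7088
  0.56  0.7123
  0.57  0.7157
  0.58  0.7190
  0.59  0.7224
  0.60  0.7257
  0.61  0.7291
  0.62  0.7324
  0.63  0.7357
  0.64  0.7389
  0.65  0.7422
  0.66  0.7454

T = 1.25;  σ√T = 0.4249
d₁ = [ln(430/380) + (0.037 + 0.38²/2)·1.25] / 0.4249 = [0.1236 + 0.1365] / 0.4249 = 0.6122 → 0.61
d₂ = d₁ − σ√T = 0.6122 − 0.4249 = 0.1874 → 0.19
exp(−rT) = exp(−0.037·1.25) = 0.9548
N(d₁) = N(0.61) = 0.7291;  N(d₂) = N(0.19) = 0.5753
C = 430·0.7291 − 380·0.9548·0.5753 = 313.5130 − 208.7326 = 104.7804

104.78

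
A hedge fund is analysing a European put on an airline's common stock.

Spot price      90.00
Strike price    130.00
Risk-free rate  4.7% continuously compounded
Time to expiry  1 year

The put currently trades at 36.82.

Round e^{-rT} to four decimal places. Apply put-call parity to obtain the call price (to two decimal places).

exp(−rT) = exp(−0.047·1) = 0.9541
Put-call parity: C − P = S − K·e^(−rT) = 90 − 130·0.9541 = 90 − 124.0330 = -34.0330
C = P + (C − P) = 36.82 + (-34.0330) = 2.7870

2.79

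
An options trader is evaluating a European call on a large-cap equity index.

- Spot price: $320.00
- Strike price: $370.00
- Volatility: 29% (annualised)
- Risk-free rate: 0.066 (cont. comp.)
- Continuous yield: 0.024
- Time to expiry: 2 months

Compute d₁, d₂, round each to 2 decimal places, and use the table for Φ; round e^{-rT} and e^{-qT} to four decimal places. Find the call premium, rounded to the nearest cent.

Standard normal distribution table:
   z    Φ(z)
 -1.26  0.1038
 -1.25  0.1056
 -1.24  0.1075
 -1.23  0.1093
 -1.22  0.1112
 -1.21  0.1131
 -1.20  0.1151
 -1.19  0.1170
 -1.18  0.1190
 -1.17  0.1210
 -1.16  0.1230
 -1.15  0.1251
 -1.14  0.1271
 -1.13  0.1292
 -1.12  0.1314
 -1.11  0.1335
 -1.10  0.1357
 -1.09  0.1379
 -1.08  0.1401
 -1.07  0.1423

σ√T = 0.29·√0.1667 = 0.1184
d₁ = [ln(320/370) + (0.066 − 0.024 + ½·0.29²)·0.1667] / (σ√T) = (-0.1452 + 0.0140) / 0.1184 = -1.1080 → -1.11
d₂ = -1.1080 − 0.1184 = -1.2264 → -1.23
e^(−qT) = e^(−0.024·0.1667) = 0.9960;  e^(−rT) = e^(−0.066·0.1667) = 0.9891
C = 320·0.9960·N(-1.11) − 370·0.9891·N(-1.23) = 320·0.9960·0.1335 − 370·0.9891·0.1093 = 42.5491 − 40.0002 = 2.5489

$2.55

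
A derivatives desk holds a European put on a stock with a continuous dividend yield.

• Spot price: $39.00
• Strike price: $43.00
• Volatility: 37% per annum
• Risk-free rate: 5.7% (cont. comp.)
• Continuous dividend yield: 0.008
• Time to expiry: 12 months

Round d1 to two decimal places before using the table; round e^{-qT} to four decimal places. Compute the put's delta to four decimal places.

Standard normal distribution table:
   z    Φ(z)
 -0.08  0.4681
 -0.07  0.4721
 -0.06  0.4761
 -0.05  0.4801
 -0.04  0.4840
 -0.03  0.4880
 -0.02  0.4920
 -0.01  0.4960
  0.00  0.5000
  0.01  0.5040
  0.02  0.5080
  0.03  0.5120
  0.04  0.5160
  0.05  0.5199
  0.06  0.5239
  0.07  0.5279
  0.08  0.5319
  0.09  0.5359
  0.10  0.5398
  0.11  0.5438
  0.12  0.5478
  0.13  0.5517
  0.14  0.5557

T = 1;  σ√T = 0.3700
d₁ = [ln(39/43) + (0.057 − 0.008 + ½·0.37²)·1] / (σ√T) = (-0.0976 + 0.1174) / 0.3700 = 0.0535 ⇒ 0.05
N(d₁) = N(0.05) = 0.5199
Δ_put = exp(−qT)·(N(d₁) − 1) = 0.9920·(0.5199 − 1) = -0.4763

-0.4763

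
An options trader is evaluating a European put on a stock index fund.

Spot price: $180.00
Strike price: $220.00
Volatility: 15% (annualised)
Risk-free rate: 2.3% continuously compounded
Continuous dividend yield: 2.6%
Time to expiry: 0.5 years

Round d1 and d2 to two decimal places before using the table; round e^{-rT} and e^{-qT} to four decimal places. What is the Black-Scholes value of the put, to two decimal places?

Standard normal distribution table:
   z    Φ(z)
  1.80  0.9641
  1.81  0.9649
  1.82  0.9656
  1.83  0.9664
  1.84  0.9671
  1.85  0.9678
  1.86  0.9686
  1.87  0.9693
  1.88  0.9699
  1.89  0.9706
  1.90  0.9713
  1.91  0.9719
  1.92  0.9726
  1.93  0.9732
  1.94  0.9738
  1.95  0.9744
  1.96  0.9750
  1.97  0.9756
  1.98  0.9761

$40.10

T = 0.5;  σ√T = 0.1061
d₁ = [ln(180/220) + (0.023 − 0.026 + ½·0.15²)·0.5] / (σ√T) = (-0.2007 + 0.0041) / 0.1061 = -1.8531 which rounds to -1.85
d₂ = -1.8531 − 0.1061 = -1.9591 which rounds to -1.96
exp(−qT) = exp(−0.026·0.5) = 0.9871;  exp(−rT) = exp(−0.023·0.5) = 0.9886
N(−d₂) = N(1.96) = 0.9750;  N(−d₁) = N(1.85) = 0.9678
P = 220·0.9886·0.9750 − 180·0.9871·0.9678 = 212.0547 − 171.9568 = 40.0979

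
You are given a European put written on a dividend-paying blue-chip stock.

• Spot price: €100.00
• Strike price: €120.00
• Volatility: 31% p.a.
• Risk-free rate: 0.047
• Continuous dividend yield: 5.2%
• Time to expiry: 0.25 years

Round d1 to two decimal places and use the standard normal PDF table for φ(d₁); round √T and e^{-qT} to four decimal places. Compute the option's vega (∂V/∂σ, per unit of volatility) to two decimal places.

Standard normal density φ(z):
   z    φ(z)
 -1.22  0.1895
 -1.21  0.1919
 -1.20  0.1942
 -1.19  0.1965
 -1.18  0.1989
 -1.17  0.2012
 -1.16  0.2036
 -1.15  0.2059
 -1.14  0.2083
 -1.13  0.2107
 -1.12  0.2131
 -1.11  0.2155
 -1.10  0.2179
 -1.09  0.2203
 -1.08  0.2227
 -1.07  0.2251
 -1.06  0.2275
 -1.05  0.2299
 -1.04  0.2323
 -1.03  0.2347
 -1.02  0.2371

T = 0.25;  σ√T = 0.1550
d₁ = [ln(100/120) + (0.047 − 0.052 + 0.31²/2)·0.25] / 0.1550 = [-0.1823 + 0.0108] / 0.1550 = -1.1068 → -1.11
√T = √0.25 = 0.5000
φ(d₁) = φ(-1.11) = 0.2155
e^(−qT) = e^(−0.052·0.25) = 0.9871
vega = S·e^(−qT)·φ(d₁)·√T = 100·0.9871·0.2155·0.5000 = 10.6360

10.64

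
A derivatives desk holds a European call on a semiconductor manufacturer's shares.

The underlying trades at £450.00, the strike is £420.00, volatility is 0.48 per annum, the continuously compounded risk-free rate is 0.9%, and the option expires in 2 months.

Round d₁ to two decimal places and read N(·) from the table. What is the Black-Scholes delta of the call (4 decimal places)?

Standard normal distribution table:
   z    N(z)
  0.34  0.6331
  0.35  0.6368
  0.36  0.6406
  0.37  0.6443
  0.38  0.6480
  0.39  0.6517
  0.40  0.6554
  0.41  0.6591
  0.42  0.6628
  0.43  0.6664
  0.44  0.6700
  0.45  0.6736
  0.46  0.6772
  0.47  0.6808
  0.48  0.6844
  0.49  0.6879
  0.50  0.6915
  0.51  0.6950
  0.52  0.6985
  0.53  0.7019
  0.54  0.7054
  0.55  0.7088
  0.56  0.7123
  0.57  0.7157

0.6772

σ√T = 0.48 × 0.4082 = 0.1960
ln(S/K) + (r + σ²/2)T = ln(450/420) + (0.009 + 0.48²/2)·0.1667 = 0.0690 + 0.0207 = 0.0897
d₁ = 0.0897 / 0.1960 = 0.4577 → 0.46
N(d₁) = N(0.46) = 0.6772
Δ_call = N(d₁) = 0.6772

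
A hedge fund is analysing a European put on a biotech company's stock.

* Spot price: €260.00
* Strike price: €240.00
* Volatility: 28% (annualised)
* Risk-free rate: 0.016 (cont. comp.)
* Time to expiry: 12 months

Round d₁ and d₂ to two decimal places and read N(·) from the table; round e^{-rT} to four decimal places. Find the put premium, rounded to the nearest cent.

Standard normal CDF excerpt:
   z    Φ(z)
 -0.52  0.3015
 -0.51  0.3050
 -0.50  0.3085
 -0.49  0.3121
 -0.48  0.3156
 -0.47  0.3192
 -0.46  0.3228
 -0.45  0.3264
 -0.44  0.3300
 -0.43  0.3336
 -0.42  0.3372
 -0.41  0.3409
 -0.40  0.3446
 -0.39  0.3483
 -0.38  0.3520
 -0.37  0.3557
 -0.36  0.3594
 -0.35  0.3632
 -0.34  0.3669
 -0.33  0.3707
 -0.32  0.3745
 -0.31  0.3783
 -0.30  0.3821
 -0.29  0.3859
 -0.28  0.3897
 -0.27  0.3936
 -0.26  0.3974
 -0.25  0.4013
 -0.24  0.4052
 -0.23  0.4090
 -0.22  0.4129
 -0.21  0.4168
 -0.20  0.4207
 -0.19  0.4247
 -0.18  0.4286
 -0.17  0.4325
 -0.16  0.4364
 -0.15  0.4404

€17.31

σ√T = 0.28·√1 = 0.2800
ln(S/K) + (r + σ²/2)T = ln(260/240) + (0.016 + 0.28²/2)·1 = 0.0800 + 0.0552 = 0.1352
d₁ = 0.1352 / 0.2800 = 0.4830 → 0.48
d₂ = d₁ − σ√T = 0.4830 − 0.2800 = 0.2030 → 0.20
e^(−rT) = e^(−0.016·1) = 0.9841
N(−d₂) = N(-0.20) = 0.4207;  N(−d₁) = N(-0.48) = 0.3156
P = 240·0.9841·0.4207 − 260·0.3156 = 99.3626 − 82.0560 = 17.3066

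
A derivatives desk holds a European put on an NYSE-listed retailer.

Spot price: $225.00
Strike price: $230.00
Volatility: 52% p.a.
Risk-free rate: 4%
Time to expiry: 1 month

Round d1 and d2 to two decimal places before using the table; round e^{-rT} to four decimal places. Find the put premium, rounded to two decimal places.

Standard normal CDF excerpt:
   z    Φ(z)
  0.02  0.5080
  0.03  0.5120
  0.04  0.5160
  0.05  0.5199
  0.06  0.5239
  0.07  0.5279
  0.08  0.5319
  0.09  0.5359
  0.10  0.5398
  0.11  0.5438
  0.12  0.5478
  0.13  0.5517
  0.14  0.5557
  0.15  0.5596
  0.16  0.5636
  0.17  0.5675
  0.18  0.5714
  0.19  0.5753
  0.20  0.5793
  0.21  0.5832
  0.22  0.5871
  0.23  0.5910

σ√T = 0.52·√0.08333 = 0.1501
ln(S/K) + (r + σ²/2)T = ln(225/230) + (0.04 + 0.52²/2)·0.08333 = -0.0220 + 0.0146 = -0.0074
d₁ = -0.0074 / 0.1501 = -0.0492 ⇒ -0.05
d₂ = d₁ − σ√T = -0.0492 − 0.1501 = -0.1993 ⇒ -0.20
e^(−rT) = e^(−0.04·0.08333) = 0.9967
N(−d₂) = N(0.20) = 0.5793;  N(−d₁) = N(0.05) = 0.5199
P = 230·0.9967·0.5793 − 225·0.5199 = 132.7993 − 116.9775 = 15.8218

$15.82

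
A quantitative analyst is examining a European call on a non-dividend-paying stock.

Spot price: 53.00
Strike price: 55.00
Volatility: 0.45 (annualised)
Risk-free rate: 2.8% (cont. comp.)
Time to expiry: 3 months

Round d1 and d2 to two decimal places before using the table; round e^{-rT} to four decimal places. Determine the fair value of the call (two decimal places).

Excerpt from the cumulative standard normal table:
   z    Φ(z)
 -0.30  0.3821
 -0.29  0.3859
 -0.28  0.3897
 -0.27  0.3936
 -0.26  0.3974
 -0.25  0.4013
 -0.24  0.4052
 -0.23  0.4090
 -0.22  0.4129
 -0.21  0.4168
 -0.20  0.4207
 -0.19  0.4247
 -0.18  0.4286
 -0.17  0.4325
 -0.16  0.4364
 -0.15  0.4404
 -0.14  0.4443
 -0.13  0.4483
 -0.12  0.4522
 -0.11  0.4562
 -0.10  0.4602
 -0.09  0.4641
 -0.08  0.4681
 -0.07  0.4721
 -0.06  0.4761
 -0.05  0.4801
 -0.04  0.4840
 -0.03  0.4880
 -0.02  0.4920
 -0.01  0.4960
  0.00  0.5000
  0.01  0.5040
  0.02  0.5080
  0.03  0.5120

σ√T = 0.45·√0.25 = 0.2250
ln(S/K) + (r + σ²/2)T = ln(53/55) + (0.028 + 0.45²/2)·0.25 = -0.0370 + 0.0323 = -0.0047
d₁ = -0.0047 / 0.2250 = -0.0210 → -0.02
d₂ = d₁ − σ√T = -0.0210 − 0.2250 = -0.2460 → -0.25
e^(−rT) = e^(−0.028·0.25) = 0.9930
C = 53·N(-0.02) − 55·0.9930·N(-0.25) = 53·0.4920 − 55·0.9930·0.4013 = 26.0760 − 21.9170 = 4.1590

4.16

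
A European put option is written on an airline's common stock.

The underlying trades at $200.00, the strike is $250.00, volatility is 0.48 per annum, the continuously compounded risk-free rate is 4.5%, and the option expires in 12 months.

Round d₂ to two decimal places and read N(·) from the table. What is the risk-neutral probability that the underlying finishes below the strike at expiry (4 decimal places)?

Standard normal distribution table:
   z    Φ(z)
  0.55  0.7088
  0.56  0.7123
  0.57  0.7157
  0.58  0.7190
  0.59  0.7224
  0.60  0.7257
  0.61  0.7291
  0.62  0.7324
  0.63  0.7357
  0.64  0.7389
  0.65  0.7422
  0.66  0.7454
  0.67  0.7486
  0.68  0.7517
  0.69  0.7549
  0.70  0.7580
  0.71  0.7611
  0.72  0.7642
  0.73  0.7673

σ√T = 0.48·√1 = 0.4800
d₁ = [ln(200/250) + (0.045 + ½·0.48²)·1] / (σ√T) = (-0.2231 + 0.1602) / 0.4800 = -0.1311 ≈ -0.13
d₂ = -0.1311 − 0.4800 = -0.6111 ≈ -0.61
Risk-neutral Pr[S_T < K] = N(−d₂) = N(0.61) = 0.7291

0.7291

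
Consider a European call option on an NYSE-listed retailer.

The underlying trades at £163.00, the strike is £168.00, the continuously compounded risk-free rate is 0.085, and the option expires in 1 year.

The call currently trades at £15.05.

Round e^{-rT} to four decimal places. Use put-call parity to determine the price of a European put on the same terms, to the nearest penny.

£6.36

exp(−rT) = exp(−0.085·1) = 0.9185
Put-call parity: C − P = S − K·e^(−rT) = 163 − 168·0.9185 = 163 − 154.3080 = 8.6920
P = C − (C − P) = 15.05 − (8.6920) = 6.3580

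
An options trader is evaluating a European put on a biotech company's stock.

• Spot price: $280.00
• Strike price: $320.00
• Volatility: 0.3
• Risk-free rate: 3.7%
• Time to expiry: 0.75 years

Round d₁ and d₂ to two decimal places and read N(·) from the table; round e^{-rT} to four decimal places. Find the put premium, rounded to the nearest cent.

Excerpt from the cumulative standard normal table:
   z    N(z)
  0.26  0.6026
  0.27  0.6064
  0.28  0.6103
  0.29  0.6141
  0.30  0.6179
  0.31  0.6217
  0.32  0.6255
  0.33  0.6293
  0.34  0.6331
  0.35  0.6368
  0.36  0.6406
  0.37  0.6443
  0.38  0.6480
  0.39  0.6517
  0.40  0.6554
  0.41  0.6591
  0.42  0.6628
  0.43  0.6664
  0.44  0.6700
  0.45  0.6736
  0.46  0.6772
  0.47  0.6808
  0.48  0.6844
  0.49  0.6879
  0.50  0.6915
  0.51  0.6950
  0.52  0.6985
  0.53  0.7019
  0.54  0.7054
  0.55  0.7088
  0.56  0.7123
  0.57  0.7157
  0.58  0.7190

$48.66

σ√T = 0.3·√0.75 = 0.2598
d₁ = [ln(280/320) + (0.037 + ½·0.3²)·0.75] / (σ√T) = (-0.1335 + 0.0615) / 0.2598 = -0.2772 ≈ -0.28
d₂ = -0.2772 − 0.2598 = -0.5371 ≈ -0.54
e^(−rT) = e^(−0.037·0.75) = 0.9726
N(−d₂) = N(0.54) = 0.7054;  N(−d₁) = N(0.28) = 0.6103
P = 320·0.9726·0.7054 − 280·0.6103 = 219.5431 − 170.8840 = 48.6591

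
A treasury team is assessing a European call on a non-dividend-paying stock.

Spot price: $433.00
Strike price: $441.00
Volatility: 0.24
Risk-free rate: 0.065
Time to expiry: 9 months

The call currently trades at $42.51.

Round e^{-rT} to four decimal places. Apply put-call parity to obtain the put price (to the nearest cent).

e^(−rT) = e^(−0.065·0.75) = 0.9524
Put-call parity: C − P = S − K·e^(−rT) = 433 − 441·0.9524 = 433 − 420.0084 = 12.9916
P = C − (C − P) = 42.51 − (12.9916) = 29.5184

$29.52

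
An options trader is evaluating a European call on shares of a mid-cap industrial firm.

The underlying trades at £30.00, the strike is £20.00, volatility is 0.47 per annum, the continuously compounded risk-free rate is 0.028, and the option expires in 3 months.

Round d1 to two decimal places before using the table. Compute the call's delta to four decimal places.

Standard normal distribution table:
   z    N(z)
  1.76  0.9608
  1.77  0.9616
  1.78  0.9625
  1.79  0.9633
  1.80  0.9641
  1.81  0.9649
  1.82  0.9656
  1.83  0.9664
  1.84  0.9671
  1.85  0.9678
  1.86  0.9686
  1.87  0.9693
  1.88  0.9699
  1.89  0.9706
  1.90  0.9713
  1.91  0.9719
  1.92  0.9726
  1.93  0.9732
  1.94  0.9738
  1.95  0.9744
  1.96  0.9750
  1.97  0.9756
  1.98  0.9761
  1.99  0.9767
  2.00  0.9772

0.9693

σ√T = 0.47·√0.25 = 0.2350
d₁ = [ln(30/20) + (0.028 + 0.47²/2)·0.25] / 0.2350 = [0.4055 + 0.0346] / 0.2350 = 1.8727 → 1.87
N(d₁) = N(1.87) = 0.9693
Δ_call = N(d₁) = 0.9693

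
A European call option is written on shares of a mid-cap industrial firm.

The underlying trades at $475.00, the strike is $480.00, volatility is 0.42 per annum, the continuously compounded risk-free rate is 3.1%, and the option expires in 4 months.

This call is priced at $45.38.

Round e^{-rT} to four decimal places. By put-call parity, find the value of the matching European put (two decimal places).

exp(−rT) = exp(−0.031·0.3333) = 0.9897
Put-call parity: C − P = S − K·e^(−rT) = 475 − 480·0.9897 = 475 − 475.0560 = -0.0560
P = C − (C − P) = 45.38 − (-0.0560) = 45.4360

$45.44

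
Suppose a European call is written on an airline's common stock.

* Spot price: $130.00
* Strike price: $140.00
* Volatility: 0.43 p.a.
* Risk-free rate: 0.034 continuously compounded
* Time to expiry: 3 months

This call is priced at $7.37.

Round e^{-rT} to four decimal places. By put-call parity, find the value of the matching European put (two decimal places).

$16.18

e^(−rT) = e^(−0.034·0.25) = 0.9915
Put-call parity: C − P = S − K·e^(−rT) = 130 − 140·0.9915 = 130 − 138.8100 = -8.8100
P = C − (C − P) = 7.37 − (-8.8100) = 16.1800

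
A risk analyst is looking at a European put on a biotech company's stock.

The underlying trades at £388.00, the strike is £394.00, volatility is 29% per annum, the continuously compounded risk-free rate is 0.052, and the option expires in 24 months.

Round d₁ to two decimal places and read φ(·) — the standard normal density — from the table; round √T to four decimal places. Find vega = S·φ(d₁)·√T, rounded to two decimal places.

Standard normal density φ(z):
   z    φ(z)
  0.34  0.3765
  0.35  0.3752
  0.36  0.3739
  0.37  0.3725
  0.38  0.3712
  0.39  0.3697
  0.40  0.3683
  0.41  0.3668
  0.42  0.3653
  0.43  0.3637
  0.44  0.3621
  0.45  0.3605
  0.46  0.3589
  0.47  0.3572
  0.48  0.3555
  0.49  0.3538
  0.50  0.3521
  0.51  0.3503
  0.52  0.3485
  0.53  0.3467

σ√T = 0.29 × 1.4142 = 0.4101
d₁ = [ln(388/394) + (0.052 + 0.29²/2)·2] / 0.4101 = [-0.0153 + 0.1881] / 0.4101 = 0.4212 ≈ 0.42
√T = √2 = 1.4142
φ(d₁) = φ(0.42) = 0.3653
vega = S·φ(d₁)·√T = 388·0.3653·1.4142 = 200.4436

200.44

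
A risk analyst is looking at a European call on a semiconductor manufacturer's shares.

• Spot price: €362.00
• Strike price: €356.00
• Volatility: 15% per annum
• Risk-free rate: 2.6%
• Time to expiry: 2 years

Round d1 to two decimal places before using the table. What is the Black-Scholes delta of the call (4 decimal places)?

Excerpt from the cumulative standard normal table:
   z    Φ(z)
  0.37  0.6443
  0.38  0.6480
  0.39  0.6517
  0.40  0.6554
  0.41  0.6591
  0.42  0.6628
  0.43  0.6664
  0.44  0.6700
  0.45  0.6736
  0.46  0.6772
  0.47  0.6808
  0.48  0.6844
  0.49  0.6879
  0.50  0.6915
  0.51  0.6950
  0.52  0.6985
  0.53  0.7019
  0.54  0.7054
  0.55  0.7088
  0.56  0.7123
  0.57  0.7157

σ√T = 0.15·√2 = 0.2121
ln(S/K) + (r + σ²/2)T = ln(362/356) + (0.026 + 0.15²/2)·2 = 0.0167 + 0.0745 = 0.0912
d₁ = 0.0912 / 0.2121 = 0.4300 which rounds to 0.43
N(d₁) = N(0.43) = 0.6664
Δ_call = N(d₁) = 0.6664

0.6664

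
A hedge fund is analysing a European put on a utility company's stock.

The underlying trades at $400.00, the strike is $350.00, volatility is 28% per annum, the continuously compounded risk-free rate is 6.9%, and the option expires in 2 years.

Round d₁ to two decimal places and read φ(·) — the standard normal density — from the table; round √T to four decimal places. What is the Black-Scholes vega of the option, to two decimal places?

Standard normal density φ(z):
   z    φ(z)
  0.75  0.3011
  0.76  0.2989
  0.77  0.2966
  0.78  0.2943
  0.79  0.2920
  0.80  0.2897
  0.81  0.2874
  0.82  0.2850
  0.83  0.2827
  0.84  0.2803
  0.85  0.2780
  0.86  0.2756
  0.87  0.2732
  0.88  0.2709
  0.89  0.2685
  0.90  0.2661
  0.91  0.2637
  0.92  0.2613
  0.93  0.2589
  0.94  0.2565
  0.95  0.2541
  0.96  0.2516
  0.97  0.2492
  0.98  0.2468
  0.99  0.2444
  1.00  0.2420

153.24

σ√T = 0.28·√2 = 0.3960
d₁ = [ln(400/350) + (0.069 + 0.28²/2)·2] / 0.3960 = [0.1335 + 0.2164] / 0.3960 = 0.8837 → 0.88
√T = √2 = 1.4142
φ(d₁) = φ(0.88) = 0.2709
vega = S·φ(d₁)·√T = 400·0.2709·1.4142 = 153.2427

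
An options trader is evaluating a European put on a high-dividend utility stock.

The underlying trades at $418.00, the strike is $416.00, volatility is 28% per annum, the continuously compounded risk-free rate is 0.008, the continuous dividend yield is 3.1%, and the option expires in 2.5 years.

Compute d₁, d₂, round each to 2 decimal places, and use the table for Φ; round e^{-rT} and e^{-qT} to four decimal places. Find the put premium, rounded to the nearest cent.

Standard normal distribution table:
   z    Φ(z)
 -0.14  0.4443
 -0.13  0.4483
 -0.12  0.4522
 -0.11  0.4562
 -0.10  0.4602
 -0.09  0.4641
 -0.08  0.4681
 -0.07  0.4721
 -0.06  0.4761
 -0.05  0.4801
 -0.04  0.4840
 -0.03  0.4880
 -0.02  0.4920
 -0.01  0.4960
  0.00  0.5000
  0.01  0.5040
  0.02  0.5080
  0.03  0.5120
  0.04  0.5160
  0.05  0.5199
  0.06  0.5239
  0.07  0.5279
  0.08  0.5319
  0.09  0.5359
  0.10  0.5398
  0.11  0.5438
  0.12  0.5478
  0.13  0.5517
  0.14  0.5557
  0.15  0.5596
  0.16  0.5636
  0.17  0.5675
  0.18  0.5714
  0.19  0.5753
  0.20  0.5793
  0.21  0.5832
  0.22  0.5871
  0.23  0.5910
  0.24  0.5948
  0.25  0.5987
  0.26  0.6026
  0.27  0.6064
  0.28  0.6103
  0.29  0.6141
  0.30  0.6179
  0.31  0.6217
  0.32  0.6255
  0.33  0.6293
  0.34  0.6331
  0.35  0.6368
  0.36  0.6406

$80.14

σ√T = 0.28 × 1.5811 = 0.4427
d₁ = [ln(418/416) + (0.008 − 0.031 + 0.28²/2)·2.5] / 0.4427 = [0.0048 + 0.0405] / 0.4427 = 0.1023 which rounds to 0.10
d₂ = d₁ − σ√T = 0.1023 − 0.4427 = -0.3404 which rounds to -0.34
e^(−qT) = e^(−0.031·2.5) = 0.9254;  e^(−rT) = e^(−0.008·2.5) = 0.9802
N(−d₂) = N(0.34) = 0.6331;  N(−d₁) = N(-0.10) = 0.4602
P = 416·0.9802·0.6331 − 418·0.9254·0.4602 = 258.1549 − 178.0133 = 80.1416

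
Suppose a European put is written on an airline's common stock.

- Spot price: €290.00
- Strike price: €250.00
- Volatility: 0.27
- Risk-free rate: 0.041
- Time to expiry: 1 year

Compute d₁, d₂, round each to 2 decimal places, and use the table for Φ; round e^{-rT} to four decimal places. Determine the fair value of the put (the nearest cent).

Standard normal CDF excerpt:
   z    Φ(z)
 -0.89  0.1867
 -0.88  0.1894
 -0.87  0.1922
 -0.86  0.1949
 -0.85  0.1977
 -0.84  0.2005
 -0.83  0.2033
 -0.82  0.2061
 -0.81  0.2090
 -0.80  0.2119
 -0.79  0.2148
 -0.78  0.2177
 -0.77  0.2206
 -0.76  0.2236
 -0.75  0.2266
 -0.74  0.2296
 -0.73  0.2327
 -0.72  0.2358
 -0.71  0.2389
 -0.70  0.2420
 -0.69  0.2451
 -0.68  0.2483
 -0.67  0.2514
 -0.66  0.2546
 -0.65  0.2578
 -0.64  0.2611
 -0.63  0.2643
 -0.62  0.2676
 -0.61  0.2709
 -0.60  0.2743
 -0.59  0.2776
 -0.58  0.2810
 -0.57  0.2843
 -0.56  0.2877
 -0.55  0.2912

σ√T = 0.27·√1 = 0.2700
d₁ = [ln(290/250) + (0.041 + 0.27²/2)·1] / 0.2700 = [0.1484 + 0.0775] / 0.2700 = 0.8366 which rounds to 0.84
d₂ = d₁ − σ√T = 0.8366 − 0.2700 = 0.5666 which rounds to 0.57
exp(−rT) = exp(−0.041·1) = 0.9598
N(−d₂) = N(-0.57) = 0.2843;  N(−d₁) = N(-0.84) = 0.2005
P = 250·0.9598·0.2843 − 290·0.2005 = 68.2178 − 58.1450 = 10.0728

€10.07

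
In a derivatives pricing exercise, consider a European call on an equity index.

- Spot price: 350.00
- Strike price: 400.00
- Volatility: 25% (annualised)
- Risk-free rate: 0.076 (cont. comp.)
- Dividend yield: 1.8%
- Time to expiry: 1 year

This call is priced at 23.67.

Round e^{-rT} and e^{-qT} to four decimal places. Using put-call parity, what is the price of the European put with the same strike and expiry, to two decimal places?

50.62

e^(−qT) = e^(−0.018·1) = 0.9822;  e^(−rT) = e^(−0.076·1) = 0.9268
Put-call parity: C − P = S·e^(−qT) − K·e^(−rT) = 350·0.9822 − 400·0.9268 = 343.7700 − 370.7200 = -26.9500
P = C − (C − P) = 23.67 − (-26.9500) = 50.6200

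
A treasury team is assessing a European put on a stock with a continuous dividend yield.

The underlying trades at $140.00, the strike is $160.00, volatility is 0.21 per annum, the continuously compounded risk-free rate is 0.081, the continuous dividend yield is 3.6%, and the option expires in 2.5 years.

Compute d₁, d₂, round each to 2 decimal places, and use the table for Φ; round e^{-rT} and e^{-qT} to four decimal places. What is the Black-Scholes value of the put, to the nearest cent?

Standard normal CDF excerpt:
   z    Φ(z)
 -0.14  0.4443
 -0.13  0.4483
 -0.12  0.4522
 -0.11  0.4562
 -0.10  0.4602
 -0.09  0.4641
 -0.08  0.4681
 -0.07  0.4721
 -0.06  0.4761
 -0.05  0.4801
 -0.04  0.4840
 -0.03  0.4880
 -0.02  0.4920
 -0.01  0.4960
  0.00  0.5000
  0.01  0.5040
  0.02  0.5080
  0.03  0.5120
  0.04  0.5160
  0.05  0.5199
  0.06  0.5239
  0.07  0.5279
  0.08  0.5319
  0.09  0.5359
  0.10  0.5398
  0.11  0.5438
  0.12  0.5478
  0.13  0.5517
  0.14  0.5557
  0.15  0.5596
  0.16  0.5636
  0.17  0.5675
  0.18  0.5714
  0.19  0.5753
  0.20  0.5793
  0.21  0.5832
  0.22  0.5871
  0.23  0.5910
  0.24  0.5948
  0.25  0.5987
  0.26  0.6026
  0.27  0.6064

$18.35

T = 2.5;  σ√T = 0.3320
ln(S/K) + (r − q + σ²/2)T = ln(140/160) + (0.081 − 0.036 + 0.21²/2)·2.5 = -0.1335 + 0.1676 = 0.0341
d₁ = 0.0341 / 0.3320 = 0.1027 → 0.10
d₂ = d₁ − σ√T = 0.1027 − 0.3320 = -0.2294 → -0.23
exp(−qT) = exp(−0.036·2.5) = 0.9139;  exp(−rT) = exp(−0.081·2.5) = 0.8167
P = 160·0.8167·N(0.23) − 140·0.9139·N(-0.10) = 160·0.8167·0.5910 − 140·0.9139·0.4602 = 77.2272 − 58.8807 = 18.3464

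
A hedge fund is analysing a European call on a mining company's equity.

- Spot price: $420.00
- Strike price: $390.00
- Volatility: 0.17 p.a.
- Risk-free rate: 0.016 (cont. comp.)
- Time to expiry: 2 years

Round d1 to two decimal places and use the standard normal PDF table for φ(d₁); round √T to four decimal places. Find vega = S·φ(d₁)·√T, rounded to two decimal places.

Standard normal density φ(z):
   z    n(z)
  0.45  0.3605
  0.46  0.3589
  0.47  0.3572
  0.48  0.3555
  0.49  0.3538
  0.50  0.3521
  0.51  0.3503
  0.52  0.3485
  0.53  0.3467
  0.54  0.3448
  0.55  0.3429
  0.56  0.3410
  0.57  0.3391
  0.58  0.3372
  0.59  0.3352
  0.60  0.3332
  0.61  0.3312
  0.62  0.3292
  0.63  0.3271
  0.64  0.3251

σ√T = 0.17·√2 = 0.2404
d₁ = [ln(420/390) + (0.016 + 0.17²/2)·2] / 0.2404 = [0.0741 + 0.0609] / 0.2404 = 0.5616 ≈ 0.56
√T = √2 = 1.4142
φ(d₁) = φ(0.56) = 0.3410
vega = S·φ(d₁)·√T = 420·0.3410·1.4142 = 202.5417

202.54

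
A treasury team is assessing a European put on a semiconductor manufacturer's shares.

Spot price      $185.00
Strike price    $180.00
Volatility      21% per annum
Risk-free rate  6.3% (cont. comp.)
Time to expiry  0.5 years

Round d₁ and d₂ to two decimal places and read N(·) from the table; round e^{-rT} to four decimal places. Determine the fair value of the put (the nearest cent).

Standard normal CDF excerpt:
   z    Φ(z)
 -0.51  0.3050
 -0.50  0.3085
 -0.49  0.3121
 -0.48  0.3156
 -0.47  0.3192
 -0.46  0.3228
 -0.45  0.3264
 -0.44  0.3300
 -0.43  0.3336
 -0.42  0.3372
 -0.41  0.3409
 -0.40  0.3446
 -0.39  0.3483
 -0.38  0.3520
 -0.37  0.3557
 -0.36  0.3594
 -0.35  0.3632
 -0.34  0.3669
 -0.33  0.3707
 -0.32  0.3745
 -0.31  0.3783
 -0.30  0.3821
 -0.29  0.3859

$6.27

T = 0.5;  σ√T = 0.1485
d₁ = [ln(185/180) + (0.063 + ½·0.21²)·0.5] / (σ√T) = (0.0274 + 0.0425) / 0.1485 = 0.4709 → 0.47
d₂ = 0.4709 − 0.1485 = 0.3224 → 0.32
exp(−rT) = exp(−0.063·0.5) = 0.9690
P = 180·0.9690·N(-0.32) − 185·N(-0.47) = 180·0.9690·0.3745 − 185·0.3192 = 65.3203 − 59.0520 = 6.2683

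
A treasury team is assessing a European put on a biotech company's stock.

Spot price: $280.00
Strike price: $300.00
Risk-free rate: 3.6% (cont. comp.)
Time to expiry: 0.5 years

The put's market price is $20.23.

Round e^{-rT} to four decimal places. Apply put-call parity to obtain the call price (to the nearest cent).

exp(−rT) = exp(−0.036·0.5) = 0.9822
Put-call parity: C − P = S − K·e^(−rT) = 280 − 300·0.9822 = 280 − 294.6600 = -14.6600
C = P + (C − P) = 20.23 + (-14.6600) = 5.5700

$5.57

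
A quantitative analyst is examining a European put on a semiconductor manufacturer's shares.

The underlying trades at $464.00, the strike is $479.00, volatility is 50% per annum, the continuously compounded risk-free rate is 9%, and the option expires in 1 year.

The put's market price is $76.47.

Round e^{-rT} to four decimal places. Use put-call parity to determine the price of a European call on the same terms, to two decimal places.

exp(−rT) = exp(−0.09·1) = 0.9139
Put-call parity: C − P = S − K·e^(−rT) = 464 − 479·0.9139 = 464 − 437.7581 = 26.2419
C = P + (C − P) = 76.47 + (26.2419) = 102.7119

$102.71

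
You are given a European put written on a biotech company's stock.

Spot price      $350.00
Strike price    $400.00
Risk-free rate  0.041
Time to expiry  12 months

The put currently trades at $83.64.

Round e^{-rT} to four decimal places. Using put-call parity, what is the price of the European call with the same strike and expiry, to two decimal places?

$49.72

exp(−rT) = exp(−0.041·1) = 0.9598
Put-call parity: C − P = S − K·e^(−rT) = 350 − 400·0.9598 = 350 − 383.9200 = -33.9200
C = P + (C − P) = 83.64 + (-33.9200) = 49.7200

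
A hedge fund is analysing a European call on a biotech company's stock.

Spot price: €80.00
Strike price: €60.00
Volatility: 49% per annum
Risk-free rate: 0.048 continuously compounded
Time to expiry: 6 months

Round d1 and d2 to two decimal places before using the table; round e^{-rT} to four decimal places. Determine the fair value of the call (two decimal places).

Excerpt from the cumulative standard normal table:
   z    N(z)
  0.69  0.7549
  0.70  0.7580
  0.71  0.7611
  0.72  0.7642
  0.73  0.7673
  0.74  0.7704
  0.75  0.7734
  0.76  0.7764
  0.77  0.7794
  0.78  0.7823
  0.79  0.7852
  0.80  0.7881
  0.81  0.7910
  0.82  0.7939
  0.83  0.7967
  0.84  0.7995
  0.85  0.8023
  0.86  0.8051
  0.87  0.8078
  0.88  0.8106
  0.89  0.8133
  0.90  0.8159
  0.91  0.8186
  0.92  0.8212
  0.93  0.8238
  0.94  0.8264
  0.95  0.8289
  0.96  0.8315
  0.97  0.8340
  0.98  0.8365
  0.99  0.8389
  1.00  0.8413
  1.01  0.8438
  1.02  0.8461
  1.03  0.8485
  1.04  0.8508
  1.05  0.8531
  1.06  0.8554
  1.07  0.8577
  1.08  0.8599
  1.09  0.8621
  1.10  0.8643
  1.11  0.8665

σ√T = 0.49·√0.5 = 0.3465
d₁ = [ln(80/60) + (0.048 + 0.49²/2)·0.5] / 0.3465 = [0.2877 + 0.0840] / 0.3465 = 1.0728 ≈ 1.07
d₂ = d₁ − σ√T = 1.0728 − 0.3465 = 0.7263 ≈ 0.73
e^(−rT) = e^(−0.048·0.5) = 0.9763
N(d₁) = N(1.07) = 0.8577;  N(d₂) = N(0.73) = 0.7673
C = 80·0.8577 − 60·0.9763·0.7673 = 68.6160 − 44.9469 = 23.6691

€23.67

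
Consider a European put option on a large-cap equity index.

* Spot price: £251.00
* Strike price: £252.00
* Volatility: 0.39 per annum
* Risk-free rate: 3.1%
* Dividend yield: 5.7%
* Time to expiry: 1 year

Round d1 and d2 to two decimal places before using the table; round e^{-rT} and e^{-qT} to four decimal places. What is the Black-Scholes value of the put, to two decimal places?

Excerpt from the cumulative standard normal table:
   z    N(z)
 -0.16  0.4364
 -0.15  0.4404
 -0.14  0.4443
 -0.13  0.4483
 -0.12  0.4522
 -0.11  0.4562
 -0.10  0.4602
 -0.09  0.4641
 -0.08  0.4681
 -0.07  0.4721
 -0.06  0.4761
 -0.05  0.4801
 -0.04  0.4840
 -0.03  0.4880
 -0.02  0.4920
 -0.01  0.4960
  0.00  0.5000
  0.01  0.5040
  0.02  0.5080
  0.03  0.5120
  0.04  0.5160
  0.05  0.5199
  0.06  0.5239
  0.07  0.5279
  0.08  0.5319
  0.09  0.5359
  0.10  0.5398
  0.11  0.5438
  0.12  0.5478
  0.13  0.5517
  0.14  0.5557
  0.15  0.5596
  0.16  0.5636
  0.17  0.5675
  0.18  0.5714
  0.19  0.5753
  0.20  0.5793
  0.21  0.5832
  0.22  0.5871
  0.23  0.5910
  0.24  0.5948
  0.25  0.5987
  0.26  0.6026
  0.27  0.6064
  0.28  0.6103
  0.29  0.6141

σ√T = 0.39·√1 = 0.3900
d₁ = [ln(251/252) + (0.031 − 0.057 + 0.39²/2)·1] / 0.3900 = [-0.0040 + 0.0501] / 0.3900 = 0.1181 ⇒ 0.12
d₂ = d₁ − σ√T = 0.1181 − 0.3900 = -0.2719 ⇒ -0.27
exp(−qT) = exp(−0.057·1) = 0.9446;  exp(−rT) = exp(−0.031·1) = 0.9695
N(−d₂) = N(0.27) = 0.6064;  N(−d₁) = N(-0.12) = 0.4522
P = 252·0.9695·0.6064 − 251·0.9446·0.4522 = 148.1520 − 107.2142 = 40.9378

£40.94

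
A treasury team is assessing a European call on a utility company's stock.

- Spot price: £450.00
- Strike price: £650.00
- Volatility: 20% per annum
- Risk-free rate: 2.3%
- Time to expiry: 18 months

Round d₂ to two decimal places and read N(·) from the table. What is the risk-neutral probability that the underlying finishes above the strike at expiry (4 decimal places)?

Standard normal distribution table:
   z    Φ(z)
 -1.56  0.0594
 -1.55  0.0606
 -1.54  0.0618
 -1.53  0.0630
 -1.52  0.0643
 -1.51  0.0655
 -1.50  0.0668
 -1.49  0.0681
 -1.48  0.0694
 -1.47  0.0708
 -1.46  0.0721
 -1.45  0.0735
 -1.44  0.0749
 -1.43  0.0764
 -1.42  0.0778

σ√T = 0.2·√1.5 = 0.2449
d₁ = [ln(450/650) + (0.023 + 0.2²/2)·1.5] / 0.2449 = [-0.3677 + 0.0645] / 0.2449 = -1.2379 which rounds to -1.24
d₂ = d₁ − σ√T = -1.2379 − 0.2449 = -1.4829 which rounds to -1.48
Risk-neutral Pr[S_T > K] = N(d₂) = N(-1.48) = 0.0694

0.0694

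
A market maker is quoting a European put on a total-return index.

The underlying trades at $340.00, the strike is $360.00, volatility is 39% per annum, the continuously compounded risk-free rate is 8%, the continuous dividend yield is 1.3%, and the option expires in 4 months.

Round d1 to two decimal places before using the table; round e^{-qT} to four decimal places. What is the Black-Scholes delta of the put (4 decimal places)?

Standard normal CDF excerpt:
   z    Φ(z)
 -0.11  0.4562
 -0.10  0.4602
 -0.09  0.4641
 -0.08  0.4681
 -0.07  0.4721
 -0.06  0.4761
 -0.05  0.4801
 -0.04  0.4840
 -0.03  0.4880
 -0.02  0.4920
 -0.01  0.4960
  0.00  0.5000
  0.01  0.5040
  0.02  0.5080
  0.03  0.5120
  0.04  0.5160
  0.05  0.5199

-0.5138

σ√T = 0.39 × 0.5774 = 0.2252
ln(S/K) + (r − q + σ²/2)T = ln(340/360) + (0.08 − 0.013 + 0.39²/2)·0.3333 = -0.0572 + 0.0477 = -0.0095
d₁ = -0.0095 / 0.2252 = -0.0421 ⇒ -0.04
N(d₁) = N(-0.04) = 0.4840
Δ_put = e^(−qT)·(N(d₁) − 1) = 0.9957·(0.4840 − 1) = -0.5138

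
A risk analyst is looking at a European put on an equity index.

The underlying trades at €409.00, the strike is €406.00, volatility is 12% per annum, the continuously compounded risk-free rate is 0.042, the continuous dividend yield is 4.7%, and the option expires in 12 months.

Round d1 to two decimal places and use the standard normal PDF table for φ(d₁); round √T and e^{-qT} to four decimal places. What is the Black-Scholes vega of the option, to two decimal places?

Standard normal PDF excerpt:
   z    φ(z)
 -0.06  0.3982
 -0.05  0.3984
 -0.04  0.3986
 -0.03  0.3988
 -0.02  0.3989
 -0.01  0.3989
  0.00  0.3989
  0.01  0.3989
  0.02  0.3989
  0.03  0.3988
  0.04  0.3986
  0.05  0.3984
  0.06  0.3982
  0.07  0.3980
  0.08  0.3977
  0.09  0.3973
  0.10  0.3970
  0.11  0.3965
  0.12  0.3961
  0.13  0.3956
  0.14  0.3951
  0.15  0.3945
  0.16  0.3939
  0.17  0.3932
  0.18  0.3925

T = 1;  σ√T = 0.1200
d₁ = [ln(409/406) + (0.042 − 0.047 + ½·0.12²)·1] / (σ√T) = (0.0074 + 0.0022) / 0.1200 = 0.0797 ⇒ 0.08
√T = √1 = 1.0000
φ(d₁) = φ(0.08) = 0.3977
exp(−qT) = exp(−0.047·1) = 0.9541
vega = S·exp(−qT)·φ(d₁)·√T = 409·0.9541·0.3977·1.0000 = 155.1932

155.19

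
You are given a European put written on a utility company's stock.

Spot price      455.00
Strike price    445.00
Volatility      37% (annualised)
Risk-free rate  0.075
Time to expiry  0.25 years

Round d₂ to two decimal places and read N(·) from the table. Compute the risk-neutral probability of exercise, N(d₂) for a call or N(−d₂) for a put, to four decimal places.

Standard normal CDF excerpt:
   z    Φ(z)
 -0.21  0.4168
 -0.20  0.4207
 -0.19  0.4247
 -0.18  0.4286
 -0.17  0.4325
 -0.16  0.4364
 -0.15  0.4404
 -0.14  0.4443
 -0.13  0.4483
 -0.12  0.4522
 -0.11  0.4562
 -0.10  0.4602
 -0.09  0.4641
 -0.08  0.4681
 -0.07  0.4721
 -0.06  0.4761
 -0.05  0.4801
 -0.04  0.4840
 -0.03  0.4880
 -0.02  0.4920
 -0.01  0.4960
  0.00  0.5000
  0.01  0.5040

0.4483

σ√T = 0.37 × 0.5000 = 0.1850
d₁ = [ln(455/445) + (0.075 + 0.37²/2)·0.25] / 0.1850 = [0.0222 + 0.0359] / 0.1850 = 0.3140 ⇒ 0.31
d₂ = d₁ − σ√T = 0.3140 − 0.1850 = 0.1290 ⇒ 0.13
Pr(exercise) under Q = N(−d₂) = N(-0.13) = 0.4483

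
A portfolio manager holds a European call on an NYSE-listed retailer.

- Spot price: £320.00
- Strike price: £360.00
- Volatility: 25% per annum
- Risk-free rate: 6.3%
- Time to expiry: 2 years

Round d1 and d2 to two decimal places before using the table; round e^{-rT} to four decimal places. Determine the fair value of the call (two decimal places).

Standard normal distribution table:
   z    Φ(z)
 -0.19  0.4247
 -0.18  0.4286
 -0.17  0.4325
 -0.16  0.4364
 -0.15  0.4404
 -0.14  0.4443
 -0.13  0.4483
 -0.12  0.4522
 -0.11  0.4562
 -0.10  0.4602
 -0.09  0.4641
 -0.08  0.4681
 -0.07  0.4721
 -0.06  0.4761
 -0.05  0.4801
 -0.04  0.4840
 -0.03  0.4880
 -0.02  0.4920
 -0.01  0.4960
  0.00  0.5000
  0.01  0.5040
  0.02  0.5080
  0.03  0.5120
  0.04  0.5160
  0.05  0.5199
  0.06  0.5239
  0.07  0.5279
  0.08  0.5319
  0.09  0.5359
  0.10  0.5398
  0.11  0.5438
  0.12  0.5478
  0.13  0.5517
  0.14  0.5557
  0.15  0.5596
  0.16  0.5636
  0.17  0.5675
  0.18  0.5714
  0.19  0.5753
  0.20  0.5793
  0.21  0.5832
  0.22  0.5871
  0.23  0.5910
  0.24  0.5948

£45.60

σ√T = 0.25 × 1.4142 = 0.3536
d₁ = [ln(320/360) + (0.063 + 0.25²/2)·2] / 0.3536 = [-0.1178 + 0.1885] / 0.3536 = 0.2000 → 0.20
d₂ = d₁ − σ√T = 0.2000 − 0.3536 = -0.1535 → -0.15
exp(−rT) = exp(−0.063·2) = 0.8816
N(d₁) = N(0.20) = 0.5793;  N(d₂) = N(-0.15) = 0.4404
C = 320·0.5793 − 360·0.8816·0.4404 = 185.3760 − 139.7724 = 45.6036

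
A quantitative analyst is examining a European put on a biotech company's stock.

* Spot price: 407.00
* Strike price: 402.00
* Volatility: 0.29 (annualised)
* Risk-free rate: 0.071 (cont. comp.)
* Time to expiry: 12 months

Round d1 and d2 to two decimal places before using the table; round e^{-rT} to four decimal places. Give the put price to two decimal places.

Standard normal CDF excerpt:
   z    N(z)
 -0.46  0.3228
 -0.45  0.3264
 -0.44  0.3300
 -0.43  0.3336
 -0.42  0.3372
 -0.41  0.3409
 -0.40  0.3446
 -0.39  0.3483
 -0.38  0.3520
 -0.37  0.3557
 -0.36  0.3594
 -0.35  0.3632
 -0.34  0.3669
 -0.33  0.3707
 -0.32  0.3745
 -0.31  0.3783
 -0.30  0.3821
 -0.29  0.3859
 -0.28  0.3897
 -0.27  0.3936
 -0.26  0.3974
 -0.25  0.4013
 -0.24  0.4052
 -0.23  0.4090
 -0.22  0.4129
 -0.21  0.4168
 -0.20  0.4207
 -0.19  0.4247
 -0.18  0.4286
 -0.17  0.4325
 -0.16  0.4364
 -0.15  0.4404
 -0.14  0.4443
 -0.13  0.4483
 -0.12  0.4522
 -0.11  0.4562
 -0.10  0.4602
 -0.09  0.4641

30.60

σ√T = 0.29 × 1.0000 = 0.2900
d₁ = [ln(407/402) + (0.071 + ½·0.29²)·1] / (σ√T) = (0.0124 + 0.1130) / 0.2900 = 0.4325 which rounds to 0.43
d₂ = 0.4325 − 0.2900 = 0.1425 which rounds to 0.14
e^(−rT) = e^(−0.071·1) = 0.9315
P = 402·0.9315·N(-0.14) − 407·N(-0.43) = 402·0.9315·0.4443 − 407·0.3336 = 166.3739 − 135.7752 = 30.5987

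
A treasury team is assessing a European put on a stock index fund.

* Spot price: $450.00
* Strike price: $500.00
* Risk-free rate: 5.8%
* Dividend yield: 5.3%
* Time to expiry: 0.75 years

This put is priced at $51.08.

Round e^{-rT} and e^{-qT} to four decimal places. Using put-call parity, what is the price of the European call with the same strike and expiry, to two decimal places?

$4.83

e^(−qT) = e^(−0.053·0.75) = 0.9610;  e^(−rT) = e^(−0.058·0.75) = 0.9574
Put-call parity: C − P = S·e^(−qT) − K·e^(−rT) = 450·0.9610 − 500·0.9574 = 432.4500 − 478.7000 = -46.2500
C = P + (C − P) = 51.08 + (-46.2500) = 4.8300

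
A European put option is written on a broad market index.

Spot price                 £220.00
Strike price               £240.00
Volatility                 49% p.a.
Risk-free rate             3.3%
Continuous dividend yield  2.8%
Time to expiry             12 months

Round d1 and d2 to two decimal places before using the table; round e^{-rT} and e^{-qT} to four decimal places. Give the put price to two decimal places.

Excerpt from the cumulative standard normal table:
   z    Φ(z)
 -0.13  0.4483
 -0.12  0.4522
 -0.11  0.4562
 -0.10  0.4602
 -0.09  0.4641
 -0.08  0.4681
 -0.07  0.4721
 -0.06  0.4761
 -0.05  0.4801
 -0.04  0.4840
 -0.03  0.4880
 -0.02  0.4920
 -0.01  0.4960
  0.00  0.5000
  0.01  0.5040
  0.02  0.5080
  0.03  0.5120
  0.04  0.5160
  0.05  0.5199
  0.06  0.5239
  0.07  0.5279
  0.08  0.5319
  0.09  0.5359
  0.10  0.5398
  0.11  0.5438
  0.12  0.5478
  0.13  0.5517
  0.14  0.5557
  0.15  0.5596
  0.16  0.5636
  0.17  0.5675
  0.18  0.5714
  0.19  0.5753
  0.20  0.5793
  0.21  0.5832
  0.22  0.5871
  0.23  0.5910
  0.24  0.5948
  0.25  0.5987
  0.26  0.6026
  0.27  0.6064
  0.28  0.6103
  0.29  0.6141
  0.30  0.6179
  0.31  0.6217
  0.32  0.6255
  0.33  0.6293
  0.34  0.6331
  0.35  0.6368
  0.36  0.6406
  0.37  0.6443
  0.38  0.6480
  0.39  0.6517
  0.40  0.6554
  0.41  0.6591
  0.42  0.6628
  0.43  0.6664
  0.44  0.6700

σ√T = 0.49·√1 = 0.4900
d₁ = [ln(220/240) + (0.033 − 0.028 + ½·0.49²)·1] / (σ√T) = (-0.0870 + 0.1250) / 0.4900 = 0.0776 which rounds to 0.08
d₂ = 0.0776 − 0.4900 = -0.4124 which rounds to -0.41
e^(−qT) = e^(−0.028·1) = 0.9724;  e^(−rT) = e^(−0.033·1) = 0.9675
P = 240·0.9675·N(0.41) − 220·0.9724·N(-0.08) = 240·0.9675·0.6591 − 220·0.9724·0.4681 = 153.0430 − 100.1397 = 52.9033

£52.90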